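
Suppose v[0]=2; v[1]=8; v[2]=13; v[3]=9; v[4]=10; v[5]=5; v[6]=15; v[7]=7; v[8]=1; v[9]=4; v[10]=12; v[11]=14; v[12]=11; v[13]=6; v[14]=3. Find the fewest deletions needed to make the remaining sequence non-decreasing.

Fewest deletions = n − (longest non-decreasing subsequence).
i:      0  1  2  3  4  5  6  7  8  9 10 11 12 13 14
v[i]:   2  8 13  9 10  5 15  7  1  4 12 14 11  6  3
dp:     1  2  3  3  4  2  5  3  1  2  5  6  5  3  2
max dp = 6, so deletions = 15 − 6 = 9.

9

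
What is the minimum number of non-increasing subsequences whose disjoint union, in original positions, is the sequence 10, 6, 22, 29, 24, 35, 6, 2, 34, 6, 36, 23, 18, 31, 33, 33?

5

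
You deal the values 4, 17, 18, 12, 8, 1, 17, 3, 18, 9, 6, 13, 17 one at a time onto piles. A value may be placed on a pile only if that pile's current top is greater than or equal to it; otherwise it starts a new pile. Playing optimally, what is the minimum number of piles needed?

The minimum number of non-increasing subsequences covering a sequence equals the length of its longest strictly increasing subsequence.
LIS length is 5 (e.g. 4, 8, 9, 13, 17), so 5 piles are needed.

5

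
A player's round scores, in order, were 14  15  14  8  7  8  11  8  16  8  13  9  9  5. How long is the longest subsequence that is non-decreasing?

Track the smallest tail for each achievable length (allowing ties):
14 → extends → [14]
15 → extends → [14, 15]
14 → replaces 15 → [14, 14]
8 → replaces 14 → [8, 14]
7 → replaces 8 → [7, 14]
8 → replaces 14 → [7, 8]
11 → extends → [7, 8, 11]
8 → replaces 11 → [7, 8, 8]
16 → extends → [7, 8, 8, 16]
8 → replaces 16 → [7, 8, 8, 8]
13 → extends → [7, 8, 8, 8, 13]
9 → replaces 13 → [7, 8, 8, 8, 9]
9 → extends → [7, 8, 8, 8, 9, 9]
5 → replaces 7 → [5, 8, 8, 8, 9, 9]
Six tails, so the longest non-decreasing subsequence has length 6 (e.g. 8, 8, 8, 8, 9, 9).

6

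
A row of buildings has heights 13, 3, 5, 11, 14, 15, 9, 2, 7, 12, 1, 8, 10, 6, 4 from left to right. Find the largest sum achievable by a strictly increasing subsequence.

48

Let S[i] be the best sum of a strictly increasing subsequence ending at i:
i:      1  2  3  4  5  6  7  8  9 10 11 12 13 14 15
a[i]:  13  3  5 11 14 15  9  2  7 12  1  8 10  6  4
S:     13  3  8 19 33 48 17  2 15 31  1 23 33 14  7
Maximum is 48 (e.g. 3 + 5 + 11 + 14 + 15).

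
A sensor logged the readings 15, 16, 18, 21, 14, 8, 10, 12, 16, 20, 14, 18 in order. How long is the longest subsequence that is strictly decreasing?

Let dp[i] be the longest strictly decreasing subsequence ending at i:
i:      1  2  3  4  5  6  7  8  9 10 11 12
a[i]:  15 16 18 21 14  8 10 12 16 20 14 18
dp:     1  1  1  1  2  3  3  3  2  2  3  3
Maximum is 3.

3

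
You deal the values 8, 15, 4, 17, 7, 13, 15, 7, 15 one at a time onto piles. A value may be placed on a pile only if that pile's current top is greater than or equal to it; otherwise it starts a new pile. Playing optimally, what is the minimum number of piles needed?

4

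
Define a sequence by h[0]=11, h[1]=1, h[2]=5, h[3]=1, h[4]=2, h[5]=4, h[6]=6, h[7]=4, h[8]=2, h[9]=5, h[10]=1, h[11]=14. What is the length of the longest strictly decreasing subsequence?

5

Let dp[i] be the longest strictly decreasing subsequence ending at i:
i:      0  1  2  3  4  5  6  7  8  9 10 11
h[i]:  11  1  5  1  2  4  6  4  2  5  1 14
dp:     1  2  2  3  3  3  2  3  4  3  5  1
Maximum is 5.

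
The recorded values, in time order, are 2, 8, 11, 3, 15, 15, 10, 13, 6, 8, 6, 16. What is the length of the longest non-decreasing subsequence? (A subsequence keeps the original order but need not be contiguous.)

6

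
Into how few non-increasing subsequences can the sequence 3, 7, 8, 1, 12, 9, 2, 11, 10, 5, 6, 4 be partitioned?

5

Place each on the leftmost legal pile:
3 → new pile 1 (tops now [3])
7 → new pile 2 (tops now [3, 7])
8 → new pile 3 (tops now [3, 7, 8])
1 → pile 1 (tops now [1, 7, 8])
12 → new pile 4 (tops now [1, 7, 8, 12])
9 → pile 4 (tops now [1, 7, 8, 9])
2 → pile 2 (tops now [1, 2, 8, 9])
11 → new pile 5 (tops now [1, 2, 8, 9, 11])
10 → pile 5 (tops now [1, 2, 8, 9, 10])
5 → pile 3 (tops now [1, 2, 5, 9, 10])
6 → pile 4 (tops now [1, 2, 5, 6, 10])
4 → pile 3 (tops now [1, 2, 4, 6, 10])
Five piles.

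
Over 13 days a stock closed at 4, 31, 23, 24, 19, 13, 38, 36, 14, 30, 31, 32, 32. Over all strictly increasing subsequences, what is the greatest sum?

144

Let S[i] be the best sum of a strictly increasing subsequence ending at i:
i:       1   2   3   4   5   6   7   8   9  10  11  12  13
a[i]:    4  31  23  24  19  13  38  36  14  30  31  32  32
S:       4  35  27  51  23  17  89  87  31  81 112 144 144
Maximum is 144 (e.g. 4 + 23 + 24 + 30 + 31 + 32).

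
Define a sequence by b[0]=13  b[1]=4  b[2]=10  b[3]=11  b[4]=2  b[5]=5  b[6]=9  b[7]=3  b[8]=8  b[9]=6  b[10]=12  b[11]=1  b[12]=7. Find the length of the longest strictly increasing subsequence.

Track the smallest tail for each achievable length (strict):
13 → extends → [13]
4 → replaces 13 → [4]
10 → extends → [4, 10]
11 → extends → [4, 10, 11]
2 → replaces 4 → [2, 10, 11]
5 → replaces 10 → [2, 5, 11]
9 → replaces 11 → [2, 5, 9]
3 → replaces 5 → [2, 3, 9]
8 → replaces 9 → [2, 3, 8]
6 → replaces 8 → [2, 3, 6]
12 → extends → [2, 3, 6, 12]
1 → replaces 2 → [1, 3, 6, 12]
7 → replaces 12 → [1, 3, 6, 7]
Four tails, so the longest strictly increasing subsequence has length 4 (e.g. 4, 10, 11, 12).

4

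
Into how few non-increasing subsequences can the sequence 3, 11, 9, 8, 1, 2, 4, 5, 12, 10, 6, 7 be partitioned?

Place each on the leftmost legal pile:
3 → new pile 1 (tops now [3])
11 → new pile 2 (tops now [3, 11])
9 → pile 2 (tops now [3, 9])
8 → pile 2 (tops now [3, 8])
1 → pile 1 (tops now [1, 8])
2 → pile 2 (tops now [1, 2])
4 → new pile 3 (tops now [1, 2, 4])
5 → new pile 4 (tops now [1, 2, 4, 5])
12 → new pile 5 (tops now [1, 2, 4, 5, 12])
10 → pile 5 (tops now [1, 2, 4, 5, 10])
6 → pile 5 (tops now [1, 2, 4, 5, 6])
7 → new pile 6 (tops now [1, 2, 4, 5, 6, 7])
Six piles.

6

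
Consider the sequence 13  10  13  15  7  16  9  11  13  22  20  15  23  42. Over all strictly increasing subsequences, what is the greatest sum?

141

Let S[i] be the best sum of a strictly increasing subsequence ending at i:
i:       1   2   3   4   5   6   7   8   9  10  11  12  13  14
a[i]:   13  10  13  15   7  16   9  11  13  22  20  15  23  42
S:      13  10  23  38   7  54  16  27  40  76  74  55  99 141
Maximum is 141 (e.g. 10 + 13 + 15 + 16 + 22 + 23 + 42).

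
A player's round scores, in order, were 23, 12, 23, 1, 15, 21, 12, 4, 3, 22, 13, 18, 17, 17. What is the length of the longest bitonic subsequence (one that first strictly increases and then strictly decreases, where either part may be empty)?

inc[i] = longest strictly increasing subsequence ending at i; dec[i] = longest strictly decreasing subsequence starting at i:
i:      1  2  3  4  5  6  7  8  9 10 11 12 13 14
a[i]:  23 12 23  1 15 21 12  4  3 22 13 18 17 17
inc:    1  1  2  1  2  3  2  2  2  4  3  4  4  4
dec:    5  3  5  1  4  4  3  2  1  3  1  2  1  1
Best peak at i=3 (value 23): inc=2, dec=5, length 2+5−1 = 6.

6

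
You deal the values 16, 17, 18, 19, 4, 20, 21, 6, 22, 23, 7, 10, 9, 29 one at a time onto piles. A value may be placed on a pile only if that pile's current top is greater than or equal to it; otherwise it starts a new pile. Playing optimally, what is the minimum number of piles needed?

Place each on the leftmost legal pile:
16 → new pile 1 (tops now [16])
17 → new pile 2 (tops now [16, 17])
18 → new pile 3 (tops now [16, 17, 18])
19 → new pile 4 (tops now [16, 17, 18, 19])
4 → pile 1 (tops now [4, 17, 18, 19])
20 → new pile 5 (tops now [4, 17, 18, 19, 20])
21 → new pile 6 (tops now [4, 17, 18, 19, 20, 21])
6 → pile 2 (tops now [4, 6, 18, 19, 20, 21])
22 → new pile 7 (tops now [4, 6, 18, 19, 20, 21, 22])
23 → new pile 8 (tops now [4, 6, 18, 19, 20, 21, 22, 23])
7 → pile 3 (tops now [4, 6, 7, 19, 20, 21, 22, 23])
10 → pile 4 (tops now [4, 6, 7, 10, 20, 21, 22, 23])
9 → pile 4 (tops now [4, 6, 7, 9, 20, 21, 22, 23])
29 → new pile 9 (tops now [4, 6, 7, 9, 20, 21, 22, 23, 29])
Nine piles.

9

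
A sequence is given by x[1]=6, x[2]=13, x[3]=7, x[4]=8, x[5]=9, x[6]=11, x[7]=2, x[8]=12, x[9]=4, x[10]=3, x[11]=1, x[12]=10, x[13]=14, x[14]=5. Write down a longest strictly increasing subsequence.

Patience tails give the LIS length; then backtrack through the dp parents:
6 → extends → [6]
13 → extends → [6, 13]
7 → replaces 13 → [6, 7]
8 → extends → [6, 7, 8]
9 → extends → [6, 7, 8, 9]
11 → extends → [6, 7, 8, 9, 11]
2 → replaces 6 → [2, 7, 8, 9, 11]
12 → extends → [2, 7, 8, 9, 11, 12]
4 → replaces 7 → [2, 4, 8, 9, 11, 12]
3 → replaces 4 → [2, 3, 8, 9, 11, 12]
1 → replaces 2 → [1, 3, 8, 9, 11, 12]
10 → replaces 11 → [1, 3, 8, 9, 10, 12]
14 → extends → [1, 3, 8, 9, 10, 12, 14]
5 → replaces 8 → [1, 3, 5, 9, 10, 12, 14]
Length 7; one witness is 6, 7, 8, 9, 11, 12, 14.

6, 7, 8, 9, 11, 12, 14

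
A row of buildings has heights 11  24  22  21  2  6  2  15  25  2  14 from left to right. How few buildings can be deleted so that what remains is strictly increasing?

7

Fewest deletions = n − (longest strictly increasing subsequence).
Patience tails:
11 → extends → [11]
24 → extends → [11, 24]
22 → replaces 24 → [11, 22]
21 → replaces 22 → [11, 21]
2 → replaces 11 → [2, 21]
6 → replaces 21 → [2, 6]
2 → already a tail → [2, 6]
15 → extends → [2, 6, 15]
25 → extends → [2, 6, 15, 25]
2 → already a tail → [2, 6, 15, 25]
14 → replaces 15 → [2, 6, 14, 25]
Longest strictly increasing subsequence has length 4, so deletions = 11 − 4 = 7.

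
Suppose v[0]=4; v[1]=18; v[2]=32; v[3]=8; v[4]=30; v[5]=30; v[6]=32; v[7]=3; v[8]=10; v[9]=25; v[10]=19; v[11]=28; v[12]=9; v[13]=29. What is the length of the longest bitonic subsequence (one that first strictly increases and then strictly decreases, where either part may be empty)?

inc[i] = longest strictly increasing subsequence ending at i; dec[i] = longest strictly decreasing subsequence starting at i:
i:      0  1  2  3  4  5  6  7  8  9 10 11 12 13
v[i]:   4 18 32  8 30 30 32  3 10 25 19 28  9 29
inc:    1  2  3  2  3  3  4  1  3  4  4  5  3  6
dec:    2  3  5  2  4  4  4  1  2  3  2  2  1  1
Best peak at i=2 (value 32): inc=3, dec=5, length 3+5−1 = 7.

7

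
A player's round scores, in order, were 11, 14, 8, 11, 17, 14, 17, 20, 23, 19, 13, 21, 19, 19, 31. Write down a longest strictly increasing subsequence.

8, 11, 14, 17, 20, 23, 31

Patience tails give the LIS length; then backtrack through the dp parents:
11 → extends → [11]
14 → extends → [11, 14]
8 → replaces 11 → [8, 14]
11 → replaces 14 → [8, 11]
17 → extends → [8, 11, 17]
14 → replaces 17 → [8, 11, 14]
17 → extends → [8, 11, 14, 17]
20 → extends → [8, 11, 14, 17, 20]
23 → extends → [8, 11, 14, 17, 20, 23]
19 → replaces 20 → [8, 11, 14, 17, 19, 23]
13 → replaces 14 → [8, 11, 13, 17, 19, 23]
21 → replaces 23 → [8, 11, 13, 17, 19, 21]
19 → already a tail → [8, 11, 13, 17, 19, 21]
19 → already a tail → [8, 11, 13, 17, 19, 21]
31 → extends → [8, 11, 13, 17, 19, 21, 31]
Length 7; one witness is 8, 11, 14, 17, 20, 23, 31.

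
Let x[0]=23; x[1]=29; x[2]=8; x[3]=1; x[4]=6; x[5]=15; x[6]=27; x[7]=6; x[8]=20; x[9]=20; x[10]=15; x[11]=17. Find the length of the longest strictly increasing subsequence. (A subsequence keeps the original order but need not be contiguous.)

Let dp[i] be the length of the longest such subsequence ending at index i:
i:      0  1  2  3  4  5  6  7  8  9 10 11
x[i]:  23 29  8  1  6 15 27  6 20 20 15 17
dp:     1  2  1  1  2  3  4  2  4  4  3  4
Maximum dp value is 4.

4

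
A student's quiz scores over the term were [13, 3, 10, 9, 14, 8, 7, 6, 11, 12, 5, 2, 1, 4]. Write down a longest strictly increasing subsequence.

Patience tails give the LIS length; then backtrack through the dp parents:
13 → extends → [13]
3 → replaces 13 → [3]
10 → extends → [3, 10]
9 → replaces 10 → [3, 9]
14 → extends → [3, 9, 14]
8 → replaces 9 → [3, 8, 14]
7 → replaces 8 → [3, 7, 14]
6 → replaces 7 → [3, 6, 14]
11 → replaces 14 → [3, 6, 11]
12 → extends → [3, 6, 11, 12]
5 → replaces 6 → [3, 5, 11, 12]
2 → replaces 3 → [2, 5, 11, 12]
1 → replaces 2 → [1, 5, 11, 12]
4 → replaces 5 → [1, 4, 11, 12]
Length 4; one witness is 3, 10, 11, 12.

3, 10, 11, 12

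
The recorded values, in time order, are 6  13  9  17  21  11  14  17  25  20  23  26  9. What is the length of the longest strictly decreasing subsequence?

Negate each value so 'decreasing' becomes 'increasing', then run patience tails on the negated sequence:
-6 → extends → [-6]
-13 → replaces -6 → [-13]
-9 → extends → [-13, -9]
-17 → replaces -13 → [-17, -9]
-21 → replaces -17 → [-21, -9]
-11 → replaces -9 → [-21, -11]
-14 → replaces -11 → [-21, -14]
-17 → replaces -14 → [-21, -17]
-25 → replaces -21 → [-25, -17]
-20 → replaces -17 → [-25, -20]
-23 → replaces -20 → [-25, -23]
-26 → replaces -25 → [-26, -23]
-9 → extends → [-26, -23, -9]
Three tails, so the longest strictly decreasing subsequence of the original has length 3.

3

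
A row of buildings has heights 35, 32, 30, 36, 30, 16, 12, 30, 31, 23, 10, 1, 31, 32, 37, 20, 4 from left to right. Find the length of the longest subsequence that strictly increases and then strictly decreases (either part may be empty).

7

inc[i] = longest strictly increasing subsequence ending at i; dec[i] = longest strictly decreasing subsequence starting at i:
i:      1  2  3  4  5  6  7  8  9 10 11 12 13 14 15 16 17
a[i]:  35 32 30 36 30 16 12 30 31 23 10  1 31 32 37 20  4
inc:    1  1  1  2  1  1  1  2  3  2  1  1  3  4  5  2  2
dec:    7  6  5  6  5  4  3  4  4  3  2  1  3  3  3  2  1
Best peak at i=1 (value 35): inc=1, dec=7, length 1+7−1 = 7.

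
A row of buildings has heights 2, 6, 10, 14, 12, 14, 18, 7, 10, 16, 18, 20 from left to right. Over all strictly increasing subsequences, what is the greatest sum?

Let S[i] be the best sum of a strictly increasing subsequence ending at i:
i:      1  2  3  4  5  6  7  8  9 10 11 12
a[i]:   2  6 10 14 12 14 18  7 10 16 18 20
S:      2  8 18 32 30 44 62 15 25 60 78 98
Maximum is 98 (e.g. 2 + 6 + 10 + 12 + 14 + 16 + 18 + 20).

98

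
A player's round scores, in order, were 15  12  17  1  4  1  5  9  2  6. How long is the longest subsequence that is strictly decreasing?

Negate each value so 'decreasing' becomes 'increasing', then run patience tails on the negated sequence:
-15 → extends → [-15]
-12 → extends → [-15, -12]
-17 → replaces -15 → [-17, -12]
-1 → extends → [-17, -12, -1]
-4 → replaces -1 → [-17, -12, -4]
-1 → extends → [-17, -12, -4, -1]
-5 → replaces -4 → [-17, -12, -5, -1]
-9 → replaces -5 → [-17, -12, -9, -1]
-2 → replaces -1 → [-17, -12, -9, -2]
-6 → replaces -2 → [-17, -12, -9, -6]
Four tails, so the longest strictly decreasing subsequence of the original has length 4.

4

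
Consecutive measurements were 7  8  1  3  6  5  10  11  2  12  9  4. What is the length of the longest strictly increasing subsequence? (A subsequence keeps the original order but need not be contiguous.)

Track the smallest tail for each achievable length (strict):
7 → extends → [7]
8 → extends → [7, 8]
1 → replaces 7 → [1, 8]
3 → replaces 8 → [1, 3]
6 → extends → [1, 3, 6]
5 → replaces 6 → [1, 3, 5]
10 → extends → [1, 3, 5, 10]
11 → extends → [1, 3, 5, 10, 11]
2 → replaces 3 → [1, 2, 5, 10, 11]
12 → extends → [1, 2, 5, 10, 11, 12]
9 → replaces 10 → [1, 2, 5, 9, 11, 12]
4 → replaces 5 → [1, 2, 4, 9, 11, 12]
Six tails, so the longest strictly increasing subsequence has length 6 (e.g. 1, 3, 6, 10, 11, 12).

6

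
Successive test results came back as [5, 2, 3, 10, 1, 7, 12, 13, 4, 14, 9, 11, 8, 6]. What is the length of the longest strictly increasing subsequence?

6

Let dp[i] be the length of the longest such subsequence ending at index i:
i:      1  2  3  4  5  6  7  8  9 10 11 12 13 14
a[i]:   5  2  3 10  1  7 12 13  4 14  9 11  8  6
dp:     1  1  2  3  1  3  4  5  3  6  4  5  4  4
Maximum dp value is 6.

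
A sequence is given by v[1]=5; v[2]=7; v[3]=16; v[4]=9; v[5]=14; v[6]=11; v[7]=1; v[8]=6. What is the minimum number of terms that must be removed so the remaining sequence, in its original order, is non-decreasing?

Fewest deletions = n − (longest non-decreasing subsequence).
i:      1  2  3  4  5  6  7  8
v[i]:   5  7 16  9 14 11  1  6
dp:     1  2  3  3  4  4  1  2
max dp = 4, so deletions = 8 − 4 = 4.

4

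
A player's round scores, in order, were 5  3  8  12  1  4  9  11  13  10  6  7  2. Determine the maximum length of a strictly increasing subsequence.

Let dp[i] be the length of the longest such subsequence ending at index i:
i:      1  2  3  4  5  6  7  8  9 10 11 12 13
a[i]:   5  3  8 12  1  4  9 11 13 10  6  7  2
dp:     1  1  2  3  1  2  3  4  5  4  3  4  2
Maximum dp value is 5.

5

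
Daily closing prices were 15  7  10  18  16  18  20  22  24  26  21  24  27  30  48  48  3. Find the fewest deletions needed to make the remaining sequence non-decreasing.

5

Fewest deletions = n − (longest non-decreasing subsequence).
i:      1  2  3  4  5  6  7  8  9 10 11 12 13 14 15 16 17
a[i]:  15  7 10 18 16 18 20 22 24 26 21 24 27 30 48 48  3
dp:     1  1  2  3  3  4  5  6  7  8  6  8  9 10 11 12  1
max dp = 12, so deletions = 17 − 12 = 5.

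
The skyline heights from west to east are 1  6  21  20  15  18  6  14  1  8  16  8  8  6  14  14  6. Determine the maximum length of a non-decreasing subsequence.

8

Track the smallest tail for each achievable length (allowing ties):
1 → extends → [1]
6 → extends → [1, 6]
21 → extends → [1, 6, 21]
20 → replaces 21 → [1, 6, 20]
15 → replaces 20 → [1, 6, 15]
18 → extends → [1, 6, 15, 18]
6 → replaces 15 → [1, 6, 6, 18]
14 → replaces 18 → [1, 6, 6, 14]
1 → replaces 6 → [1, 1, 6, 14]
8 → replaces 14 → [1, 1, 6, 8]
16 → extends → [1, 1, 6, 8, 16]
8 → replaces 16 → [1, 1, 6, 8, 8]
8 → extends → [1, 1, 6, 8, 8, 8]
6 → replaces 8 → [1, 1, 6, 6, 8, 8]
14 → extends → [1, 1, 6, 6, 8, 8, 14]
14 → extends → [1, 1, 6, 6, 8, 8, 14, 14]
6 → replaces 8 → [1, 1, 6, 6, 6, 8, 14, 14]
Eight tails, so the longest non-decreasing subsequence has length 8 (e.g. 1, 6, 6, 8, 8, 8, 14, 14).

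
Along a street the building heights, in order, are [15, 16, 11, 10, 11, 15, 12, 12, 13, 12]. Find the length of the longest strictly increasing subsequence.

4

Let dp[i] be the length of the longest such subsequence ending at index i:
i:      1  2  3  4  5  6  7  8  9 10
a[i]:  15 16 11 10 11 15 12 12 13 12
dp:     1  2  1  1  2  3  3  3  4  3
Maximum dp value is 4.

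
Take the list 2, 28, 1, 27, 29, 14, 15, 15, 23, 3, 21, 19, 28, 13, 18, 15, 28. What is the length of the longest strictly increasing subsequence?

5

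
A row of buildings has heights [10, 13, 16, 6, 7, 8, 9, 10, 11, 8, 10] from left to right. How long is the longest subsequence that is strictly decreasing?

3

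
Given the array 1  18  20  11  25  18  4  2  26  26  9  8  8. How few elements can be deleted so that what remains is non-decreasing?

Fewest deletions = n − (longest non-decreasing subsequence).
Patience tails:
1 → extends → [1]
18 → extends → [1, 18]
20 → extends → [1, 18, 20]
11 → replaces 18 → [1, 11, 20]
25 → extends → [1, 11, 20, 25]
18 → replaces 20 → [1, 11, 18, 25]
4 → replaces 11 → [1, 4, 18, 25]
2 → replaces 4 → [1, 2, 18, 25]
26 → extends → [1, 2, 18, 25, 26]
26 → extends → [1, 2, 18, 25, 26, 26]
9 → replaces 18 → [1, 2, 9, 25, 26, 26]
8 → replaces 9 → [1, 2, 8, 25, 26, 26]
8 → replaces 25 → [1, 2, 8, 8, 26, 26]
Longest non-decreasing subsequence has length 6, so deletions = 13 − 6 = 7.

7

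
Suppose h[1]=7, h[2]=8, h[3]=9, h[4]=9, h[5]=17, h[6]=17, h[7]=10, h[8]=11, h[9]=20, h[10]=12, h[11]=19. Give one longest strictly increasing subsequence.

Patience tails give the LIS length; then backtrack through the dp parents:
7 → extends → [7]
8 → extends → [7, 8]
9 → extends → [7, 8, 9]
9 → already a tail → [7, 8, 9]
17 → extends → [7, 8, 9, 17]
17 → already a tail → [7, 8, 9, 17]
10 → replaces 17 → [7, 8, 9, 10]
11 → extends → [7, 8, 9, 10, 11]
20 → extends → [7, 8, 9, 10, 11, 20]
12 → replaces 20 → [7, 8, 9, 10, 11, 12]
19 → extends → [7, 8, 9, 10, 11, 12, 19]
Length 7; one witness is 7, 8, 9, 10, 11, 12, 19.

7, 8, 9, 10, 11, 12, 19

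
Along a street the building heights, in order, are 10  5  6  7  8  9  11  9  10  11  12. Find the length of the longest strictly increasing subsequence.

8

Track the smallest tail for each achievable length (strict):
10 → extends → [10]
5 → replaces 10 → [5]
6 → extends → [5, 6]
7 → extends → [5, 6, 7]
8 → extends → [5, 6, 7, 8]
9 → extends → [5, 6, 7, 8, 9]
11 → extends → [5, 6, 7, 8, 9, 11]
9 → already a tail → [5, 6, 7, 8, 9, 11]
10 → replaces 11 → [5, 6, 7, 8, 9, 10]
11 → extends → [5, 6, 7, 8, 9, 10, 11]
12 → extends → [5, 6, 7, 8, 9, 10, 11, 12]
Eight tails, so the longest strictly increasing subsequence has length 8 (e.g. 5, 6, 7, 8, 9, 10, 11, 12).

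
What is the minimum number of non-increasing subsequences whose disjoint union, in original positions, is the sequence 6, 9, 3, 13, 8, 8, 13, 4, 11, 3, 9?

Place each on the leftmost legal pile:
6 → new pile 1 (tops now [6])
9 → new pile 2 (tops now [6, 9])
3 → pile 1 (tops now [3, 9])
13 → new pile 3 (tops now [3, 9, 13])
8 → pile 2 (tops now [3, 8, 13])
8 → pile 2 (tops now [3, 8, 13])
13 → pile 3 (tops now [3, 8, 13])
4 → pile 2 (tops now [3, 4, 13])
11 → pile 3 (tops now [3, 4, 11])
3 → pile 1 (tops now [3, 4, 11])
9 → pile 3 (tops now [3, 4, 9])
Three piles.

3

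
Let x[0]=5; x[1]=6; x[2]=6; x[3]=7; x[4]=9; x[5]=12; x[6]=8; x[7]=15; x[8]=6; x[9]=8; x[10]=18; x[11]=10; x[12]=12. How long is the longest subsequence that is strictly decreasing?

Let dp[i] be the longest strictly decreasing subsequence ending at i:
i:      0  1  2  3  4  5  6  7  8  9 10 11 12
x[i]:   5  6  6  7  9 12  8 15  6  8 18 10 12
dp:     1  1  1  1  1  1  2  1  3  2  1  2  2
Maximum is 3.

3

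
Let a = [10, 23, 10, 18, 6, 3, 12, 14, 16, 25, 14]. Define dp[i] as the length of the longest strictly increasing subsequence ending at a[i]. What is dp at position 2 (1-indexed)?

2

dp[i] = 1 + max{dp[j] : j<i, a[j]<a[i]} (or 1 if no such j):
i:      1  2  3  4  5  6  7  8  9 10 11
a[i]:  10 23 10 18  6  3 12 14 16 25 14
dp:     1  2  1  2  1  1  2  3  4  5  3
At index 2 the value is 2.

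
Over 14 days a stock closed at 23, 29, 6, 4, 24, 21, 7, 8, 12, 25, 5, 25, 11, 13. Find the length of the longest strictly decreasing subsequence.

5

Negate each value so 'decreasing' becomes 'increasing', then run patience tails on the negated sequence:
-23 → extends → [-23]
-29 → replaces -23 → [-29]
-6 → extends → [-29, -6]
-4 → extends → [-29, -6, -4]
-24 → replaces -6 → [-29, -24, -4]
-21 → replaces -4 → [-29, -24, -21]
-7 → extends → [-29, -24, -21, -7]
-8 → replaces -7 → [-29, -24, -21, -8]
-12 → replaces -8 → [-29, -24, -21, -12]
-25 → replaces -24 → [-29, -25, -21, -12]
-5 → extends → [-29, -25, -21, -12, -5]
-25 → already a tail → [-29, -25, -21, -12, -5]
-11 → replaces -5 → [-29, -25, -21, -12, -11]
-13 → replaces -12 → [-29, -25, -21, -13, -11]
Five tails, so the longest strictly decreasing subsequence of the original has length 5.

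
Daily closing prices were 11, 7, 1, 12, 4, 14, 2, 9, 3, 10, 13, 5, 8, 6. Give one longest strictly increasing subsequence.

Patience tails give the LIS length; then backtrack through the dp parents:
11 → extends → [11]
7 → replaces 11 → [7]
1 → replaces 7 → [1]
12 → extends → [1, 12]
4 → replaces 12 → [1, 4]
14 → extends → [1, 4, 14]
2 → replaces 4 → [1, 2, 14]
9 → replaces 14 → [1, 2, 9]
3 → replaces 9 → [1, 2, 3]
10 → extends → [1, 2, 3, 10]
13 → extends → [1, 2, 3, 10, 13]
5 → replaces 10 → [1, 2, 3, 5, 13]
8 → replaces 13 → [1, 2, 3, 5, 8]
6 → replaces 8 → [1, 2, 3, 5, 6]
Length 5; one witness is 1, 4, 9, 10, 13.

1, 4, 9, 10, 13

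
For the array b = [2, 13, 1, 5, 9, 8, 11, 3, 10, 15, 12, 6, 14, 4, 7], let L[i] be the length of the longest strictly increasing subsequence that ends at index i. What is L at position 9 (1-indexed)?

4

dp[i] = 1 + max{dp[j] : j<i, b[j]<b[i]} (or 1 if no such j):
i:      1  2  3  4  5  6  7  8  9 10 11 12 13 14 15
b[i]:   2 13  1  5  9  8 11  3 10 15 12  6 14  4  7
dp:     1  2  1  2  3  3  4  2  4  5  5  3  6  3  4
At index 9 the value is 4.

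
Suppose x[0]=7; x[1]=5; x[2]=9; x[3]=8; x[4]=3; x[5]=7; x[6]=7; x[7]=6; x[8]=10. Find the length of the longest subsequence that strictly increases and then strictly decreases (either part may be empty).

5

inc[i] = longest strictly increasing subsequence ending at i; dec[i] = longest strictly decreasing subsequence starting at i:
i:      0  1  2  3  4  5  6  7  8
x[i]:   7  5  9  8  3  7  7  6 10
inc:    1  1  2  2  1  2  2  2  3
dec:    3  2  4  3  1  2  2  1  1
Best peak at i=2 (value 9): inc=2, dec=4, length 2+4−1 = 5.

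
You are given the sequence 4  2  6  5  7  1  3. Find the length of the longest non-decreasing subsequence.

3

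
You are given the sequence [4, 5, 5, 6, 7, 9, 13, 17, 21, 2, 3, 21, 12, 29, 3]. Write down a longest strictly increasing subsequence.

Patience tails give the LIS length; then backtrack through the dp parents:
4 → extends → [4]
5 → extends → [4, 5]
5 → already a tail → [4, 5]
6 → extends → [4, 5, 6]
7 → extends → [4, 5, 6, 7]
9 → extends → [4, 5, 6, 7, 9]
13 → extends → [4, 5, 6, 7, 9, 13]
17 → extends → [4, 5, 6, 7, 9, 13, 17]
21 → extends → [4, 5, 6, 7, 9, 13, 17, 21]
2 → replaces 4 → [2, 5, 6, 7, 9, 13, 17, 21]
3 → replaces 5 → [2, 3, 6, 7, 9, 13, 17, 21]
21 → already a tail → [2, 3, 6, 7, 9, 13, 17, 21]
12 → replaces 13 → [2, 3, 6, 7, 9, 12, 17, 21]
29 → extends → [2, 3, 6, 7, 9, 12, 17, 21, 29]
3 → already a tail → [2, 3, 6, 7, 9, 12, 17, 21, 29]
Length 9; one witness is 4, 5, 6, 7, 9, 13, 17, 21, 29.

4, 5, 6, 7, 9, 13, 17, 21, 29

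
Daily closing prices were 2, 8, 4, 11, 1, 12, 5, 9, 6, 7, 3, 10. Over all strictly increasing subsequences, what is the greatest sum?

Let S[i] be the best sum of a strictly increasing subsequence ending at i:
i:      1  2  3  4  5  6  7  8  9 10 11 12
a[i]:   2  8  4 11  1 12  5  9  6  7  3 10
S:      2 10  6 21  1 33 11 20 17 24  5 34
Maximum is 34 (e.g. 2 + 4 + 5 + 6 + 7 + 10).

34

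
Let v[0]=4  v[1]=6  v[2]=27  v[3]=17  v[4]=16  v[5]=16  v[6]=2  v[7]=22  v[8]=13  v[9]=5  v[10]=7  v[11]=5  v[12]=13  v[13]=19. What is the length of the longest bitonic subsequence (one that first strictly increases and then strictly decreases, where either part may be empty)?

inc[i] = longest strictly increasing subsequence ending at i; dec[i] = longest strictly decreasing subsequence starting at i:
i:      0  1  2  3  4  5  6  7  8  9 10 11 12 13
v[i]:   4  6 27 17 16 16  2 22 13  5  7  5 13 19
inc:    1  2  3  3  3  3  1  4  3  2  3  2  4  5
dec:    2  2  6  5  4  4  1  4  3  1  2  1  1  1
Best peak at i=2 (value 27): inc=3, dec=6, length 3+6−1 = 8.

8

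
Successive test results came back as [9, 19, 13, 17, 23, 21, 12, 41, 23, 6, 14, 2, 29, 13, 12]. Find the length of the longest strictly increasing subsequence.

6

Let dp[i] be the length of the longest such subsequence ending at index i:
i:      1  2  3  4  5  6  7  8  9 10 11 12 13 14 15
a[i]:   9 19 13 17 23 21 12 41 23  6 14  2 29 13 12
dp:     1  2  2  3  4  4  2  5  5  1  3  1  6  3  2
Maximum dp value is 6.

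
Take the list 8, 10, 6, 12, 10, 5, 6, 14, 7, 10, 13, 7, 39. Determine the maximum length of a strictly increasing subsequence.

Track the smallest tail for each achievable length (strict):
8 → extends → [8]
10 → extends → [8, 10]
6 → replaces 8 → [6, 10]
12 → extends → [6, 10, 12]
10 → already a tail → [6, 10, 12]
5 → replaces 6 → [5, 10, 12]
6 → replaces 10 → [5, 6, 12]
14 → extends → [5, 6, 12, 14]
7 → replaces 12 → [5, 6, 7, 14]
10 → replaces 14 → [5, 6, 7, 10]
13 → extends → [5, 6, 7, 10, 13]
7 → already a tail → [5, 6, 7, 10, 13]
39 → extends → [5, 6, 7, 10, 13, 39]
Six tails, so the longest strictly increasing subsequence has length 6 (e.g. 5, 6, 7, 10, 13, 39).

6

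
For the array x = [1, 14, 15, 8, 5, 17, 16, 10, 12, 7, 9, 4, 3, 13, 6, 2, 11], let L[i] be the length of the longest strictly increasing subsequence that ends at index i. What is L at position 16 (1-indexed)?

dp[i] = 1 + max{dp[j] : j<i, x[j]<x[i]} (or 1 if no such j):
i:      1  2  3  4  5  6  7  8  9 10 11 12 13 14 15 16 17
x[i]:   1 14 15  8  5 17 16 10 12  7  9  4  3 13  6  2 11
dp:     1  2  3  2  2  4  4  3  4  3  4  2  2  5  3  2  5
At index 16 the value is 2.

2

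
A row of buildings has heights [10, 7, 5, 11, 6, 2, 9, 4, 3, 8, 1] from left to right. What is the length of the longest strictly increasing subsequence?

Track the smallest tail for each achievable length (strict):
10 → extends → [10]
7 → replaces 10 → [7]
5 → replaces 7 → [5]
11 → extends → [5, 11]
6 → replaces 11 → [5, 6]
2 → replaces 5 → [2, 6]
9 → extends → [2, 6, 9]
4 → replaces 6 → [2, 4, 9]
3 → replaces 4 → [2, 3, 9]
8 → replaces 9 → [2, 3, 8]
1 → replaces 2 → [1, 3, 8]
Three tails, so the longest strictly increasing subsequence has length 3 (e.g. 5, 6, 9).

3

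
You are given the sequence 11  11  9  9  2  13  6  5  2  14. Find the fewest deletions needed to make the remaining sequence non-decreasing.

6

Fewest deletions = n − (longest non-decreasing subsequence).
Patience tails:
11 → extends → [11]
11 → extends → [11, 11]
9 → replaces 11 → [9, 11]
9 → replaces 11 → [9, 9]
2 → replaces 9 → [2, 9]
13 → extends → [2, 9, 13]
6 → replaces 9 → [2, 6, 13]
5 → replaces 6 → [2, 5, 13]
2 → replaces 5 → [2, 2, 13]
14 → extends → [2, 2, 13, 14]
Longest non-decreasing subsequence has length 4, so deletions = 10 − 4 = 6.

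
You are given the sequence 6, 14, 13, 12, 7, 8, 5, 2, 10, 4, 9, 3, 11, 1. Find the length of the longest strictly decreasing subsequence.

Negate each value so 'decreasing' becomes 'increasing', then run patience tails on the negated sequence:
-6 → extends → [-6]
-14 → replaces -6 → [-14]
-13 → extends → [-14, -13]
-12 → extends → [-14, -13, -12]
-7 → extends → [-14, -13, -12, -7]
-8 → replaces -7 → [-14, -13, -12, -8]
-5 → extends → [-14, -13, -12, -8, -5]
-2 → extends → [-14, -13, -12, -8, -5, -2]
-10 → replaces -8 → [-14, -13, -12, -10, -5, -2]
-4 → replaces -2 → [-14, -13, -12, -10, -5, -4]
-9 → replaces -5 → [-14, -13, -12, -10, -9, -4]
-3 → extends → [-14, -13, -12, -10, -9, -4, -3]
-11 → replaces -10 → [-14, -13, -12, -11, -9, -4, -3]
-1 → extends → [-14, -13, -12, -11, -9, -4, -3, -1]
Eight tails, so the longest strictly decreasing subsequence of the original has length 8.

8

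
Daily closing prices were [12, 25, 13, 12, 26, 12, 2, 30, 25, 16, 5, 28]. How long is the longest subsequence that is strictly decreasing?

Let dp[i] be the longest strictly decreasing subsequence ending at i:
i:      1  2  3  4  5  6  7  8  9 10 11 12
a[i]:  12 25 13 12 26 12  2 30 25 16  5 28
dp:     1  1  2  3  1  3  4  1  2  3  4  2
Maximum is 4.

4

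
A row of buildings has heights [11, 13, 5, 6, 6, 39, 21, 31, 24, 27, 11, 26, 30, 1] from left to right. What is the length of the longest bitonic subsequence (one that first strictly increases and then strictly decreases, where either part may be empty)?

inc[i] = longest strictly increasing subsequence ending at i; dec[i] = longest strictly decreasing subsequence starting at i:
i:      1  2  3  4  5  6  7  8  9 10 11 12 13 14
a[i]:  11 13  5  6  6 39 21 31 24 27 11 26 30  1
inc:    1  2  1  2  2  3  3  4  4  5  3  5  6  1
dec:    3  3  2  2  2  5  3  4  3  3  2  2  2  1
Best peak at i=6 (value 39): inc=3, dec=5, length 3+5−1 = 7.

7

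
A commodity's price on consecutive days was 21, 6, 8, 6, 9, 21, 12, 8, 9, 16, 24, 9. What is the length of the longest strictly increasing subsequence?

6

Track the smallest tail for each achievable length (strict):
21 → extends → [21]
6 → replaces 21 → [6]
8 → extends → [6, 8]
6 → already a tail → [6, 8]
9 → extends → [6, 8, 9]
21 → extends → [6, 8, 9, 21]
12 → replaces 21 → [6, 8, 9, 12]
8 → already a tail → [6, 8, 9, 12]
9 → already a tail → [6, 8, 9, 12]
16 → extends → [6, 8, 9, 12, 16]
24 → extends → [6, 8, 9, 12, 16, 24]
9 → already a tail → [6, 8, 9, 12, 16, 24]
Six tails, so the longest strictly increasing subsequence has length 6 (e.g. 6, 8, 9, 12, 16, 24).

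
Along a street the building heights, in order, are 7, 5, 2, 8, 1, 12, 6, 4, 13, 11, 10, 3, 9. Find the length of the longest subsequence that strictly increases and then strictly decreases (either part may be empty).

7

inc[i] = longest strictly increasing subsequence ending at i; dec[i] = longest strictly decreasing subsequence starting at i:
i:      1  2  3  4  5  6  7  8  9 10 11 12 13
a[i]:   7  5  2  8  1 12  6  4 13 11 10  3  9
inc:    1  1  1  2  1  3  2  2  4  3  3  2  3
dec:    4  3  2  4  1  4  3  2  4  3  2  1  1
Best peak at i=9 (value 13): inc=4, dec=4, length 4+4−1 = 7.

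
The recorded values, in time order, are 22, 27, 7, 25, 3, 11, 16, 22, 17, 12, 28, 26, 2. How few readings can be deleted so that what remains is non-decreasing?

8

Fewest deletions = n − (longest non-decreasing subsequence).
Patience tails:
22 → extends → [22]
27 → extends → [22, 27]
7 → replaces 22 → [7, 27]
25 → replaces 27 → [7, 25]
3 → replaces 7 → [3, 25]
11 → replaces 25 → [3, 11]
16 → extends → [3, 11, 16]
22 → extends → [3, 11, 16, 22]
17 → replaces 22 → [3, 11, 16, 17]
12 → replaces 16 → [3, 11, 12, 17]
28 → extends → [3, 11, 12, 17, 28]
26 → replaces 28 → [3, 11, 12, 17, 26]
2 → replaces 3 → [2, 11, 12, 17, 26]
Longest non-decreasing subsequence has length 5, so deletions = 13 − 5 = 8.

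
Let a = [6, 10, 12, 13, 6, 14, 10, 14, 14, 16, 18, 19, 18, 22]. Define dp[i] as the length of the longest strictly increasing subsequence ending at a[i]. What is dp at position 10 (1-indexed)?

dp[i] = 1 + max{dp[j] : j<i, a[j]<a[i]} (or 1 if no such j):
i:      1  2  3  4  5  6  7  8  9 10 11 12 13 14
a[i]:   6 10 12 13  6 14 10 14 14 16 18 19 18 22
dp:     1  2  3  4  1  5  2  5  5  6  7  8  7  9
At index 10 the value is 6.

6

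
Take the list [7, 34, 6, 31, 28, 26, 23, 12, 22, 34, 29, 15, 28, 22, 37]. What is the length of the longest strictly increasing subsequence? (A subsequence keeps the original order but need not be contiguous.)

5

Track the smallest tail for each achievable length (strict):
7 → extends → [7]
34 → extends → [7, 34]
6 → replaces 7 → [6, 34]
31 → replaces 34 → [6, 31]
28 → replaces 31 → [6, 28]
26 → replaces 28 → [6, 26]
23 → replaces 26 → [6, 23]
12 → replaces 23 → [6, 12]
22 → extends → [6, 12, 22]
34 → extends → [6, 12, 22, 34]
29 → replaces 34 → [6, 12, 22, 29]
15 → replaces 22 → [6, 12, 15, 29]
28 → replaces 29 → [6, 12, 15, 28]
22 → replaces 28 → [6, 12, 15, 22]
37 → extends → [6, 12, 15, 22, 37]
Five tails, so the longest strictly increasing subsequence has length 5 (e.g. 7, 12, 22, 34, 37).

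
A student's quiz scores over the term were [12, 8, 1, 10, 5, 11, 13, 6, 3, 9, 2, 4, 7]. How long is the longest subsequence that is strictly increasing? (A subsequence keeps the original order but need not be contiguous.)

4

Let dp[i] be the length of the longest such subsequence ending at index i:
i:      1  2  3  4  5  6  7  8  9 10 11 12 13
a[i]:  12  8  1 10  5 11 13  6  3  9  2  4  7
dp:     1  1  1  2  2  3  4  3  2  4  2  3  4
Maximum dp value is 4.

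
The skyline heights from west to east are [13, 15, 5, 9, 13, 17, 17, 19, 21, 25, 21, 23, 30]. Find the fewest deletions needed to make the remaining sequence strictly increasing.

Fewest deletions = n − (longest strictly increasing subsequence).
i:      1  2  3  4  5  6  7  8  9 10 11 12 13
a[i]:  13 15  5  9 13 17 17 19 21 25 21 23 30
dp:     1  2  1  2  3  4  4  5  6  7  6  7  8
max dp = 8, so deletions = 13 − 8 = 5.

5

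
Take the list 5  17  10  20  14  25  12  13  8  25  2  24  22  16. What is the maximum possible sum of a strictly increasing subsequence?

Let S[i] be the best sum of a strictly increasing subsequence ending at i:
i:      1  2  3  4  5  6  7  8  9 10 11 12 13 14
a[i]:   5 17 10 20 14 25 12 13  8 25  2 24 22 16
S:      5 22 15 42 29 67 27 40 13 67  2 66 64 56
Maximum is 67 (e.g. 5 + 17 + 20 + 25).

67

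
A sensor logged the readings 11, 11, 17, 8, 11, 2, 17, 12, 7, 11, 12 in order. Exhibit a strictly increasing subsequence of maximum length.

2, 7, 11, 12

Patience tails give the LIS length; then backtrack through the dp parents:
11 → extends → [11]
11 → already a tail → [11]
17 → extends → [11, 17]
8 → replaces 11 → [8, 17]
11 → replaces 17 → [8, 11]
2 → replaces 8 → [2, 11]
17 → extends → [2, 11, 17]
12 → replaces 17 → [2, 11, 12]
7 → replaces 11 → [2, 7, 12]
11 → replaces 12 → [2, 7, 11]
12 → extends → [2, 7, 11, 12]
Length 4; one witness is 2, 7, 11, 12.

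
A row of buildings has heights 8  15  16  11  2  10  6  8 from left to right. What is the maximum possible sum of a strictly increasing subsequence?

39

Let S[i] be the best sum of a strictly increasing subsequence ending at i:
i:      1  2  3  4  5  6  7  8
a[i]:   8 15 16 11  2 10  6  8
S:      8 23 39 19  2 18  8 16
Maximum is 39 (e.g. 8 + 15 + 16).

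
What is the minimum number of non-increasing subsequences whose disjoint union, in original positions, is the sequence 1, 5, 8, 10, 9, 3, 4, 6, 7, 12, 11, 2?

6

Place each on the leftmost legal pile:
1 → new pile 1 (tops now [1])
5 → new pile 2 (tops now [1, 5])
8 → new pile 3 (tops now [1, 5, 8])
10 → new pile 4 (tops now [1, 5, 8, 10])
9 → pile 4 (tops now [1, 5, 8, 9])
3 → pile 2 (tops now [1, 3, 8, 9])
4 → pile 3 (tops now [1, 3, 4, 9])
6 → pile 4 (tops now [1, 3, 4, 6])
7 → new pile 5 (tops now [1, 3, 4, 6, 7])
12 → new pile 6 (tops now [1, 3, 4, 6, 7, 12])
11 → pile 6 (tops now [1, 3, 4, 6, 7, 11])
2 → pile 2 (tops now [1, 2, 4, 6, 7, 11])
Six piles.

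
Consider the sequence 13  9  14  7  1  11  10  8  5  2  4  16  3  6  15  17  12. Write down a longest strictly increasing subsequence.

1, 2, 4, 6, 15, 17

Patience tails give the LIS length; then backtrack through the dp parents:
13 → extends → [13]
9 → replaces 13 → [9]
14 → extends → [9, 14]
7 → replaces 9 → [7, 14]
1 → replaces 7 → [1, 14]
11 → replaces 14 → [1, 11]
10 → replaces 11 → [1, 10]
8 → replaces 10 → [1, 8]
5 → replaces 8 → [1, 5]
2 → replaces 5 → [1, 2]
4 → extends → [1, 2, 4]
16 → extends → [1, 2, 4, 16]
3 → replaces 4 → [1, 2, 3, 16]
6 → replaces 16 → [1, 2, 3, 6]
15 → extends → [1, 2, 3, 6, 15]
17 → extends → [1, 2, 3, 6, 15, 17]
12 → replaces 15 → [1, 2, 3, 6, 12, 17]
Length 6; one witness is 1, 2, 4, 6, 15, 17.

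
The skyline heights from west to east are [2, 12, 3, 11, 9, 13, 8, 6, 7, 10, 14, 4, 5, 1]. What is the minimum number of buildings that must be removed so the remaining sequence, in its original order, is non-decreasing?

Fewest deletions = n − (longest non-decreasing subsequence).
Patience tails:
2 → extends → [2]
12 → extends → [2, 12]
3 → replaces 12 → [2, 3]
11 → extends → [2, 3, 11]
9 → replaces 11 → [2, 3, 9]
13 → extends → [2, 3, 9, 13]
8 → replaces 9 → [2, 3, 8, 13]
6 → replaces 8 → [2, 3, 6, 13]
7 → replaces 13 → [2, 3, 6, 7]
10 → extends → [2, 3, 6, 7, 10]
14 → extends → [2, 3, 6, 7, 10, 14]
4 → replaces 6 → [2, 3, 4, 7, 10, 14]
5 → replaces 7 → [2, 3, 4, 5, 10, 14]
1 → replaces 2 → [1, 3, 4, 5, 10, 14]
Longest non-decreasing subsequence has length 6, so deletions = 14 − 6 = 8.

8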